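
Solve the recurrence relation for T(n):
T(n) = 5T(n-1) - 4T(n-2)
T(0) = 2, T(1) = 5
Characteristic equation: x² - 5x + 4 = 0, which factors as (x - (4))(x - (1)) = 0.
Roots r₁ = 4, r₂ = 1 (distinct).
General solution: T(n) = A·(4)^n + B·(1)^n.
From T(0) = 2: A + B = 2.
From T(1) = 5: 4A + B = 5.
Solving: A = 1, B = 1.
So T(n) = 4^{n} + 1.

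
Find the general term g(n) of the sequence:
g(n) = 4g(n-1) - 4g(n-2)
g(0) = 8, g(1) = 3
Characteristic equation: x² - 4x + 4 = 0, which is (x - (2))².
Repeated root r = 2.
General solution: g(n) = (A + Bn)·(2)^n.
From g(0) = 8: A = 8.
From g(1) = 3: (A + B)·(2) = 3 ⇒ B = - \frac{13}{2}.
So g(n) = \left(8 - \frac{13 n}{2}\right) \cdot (2)^n.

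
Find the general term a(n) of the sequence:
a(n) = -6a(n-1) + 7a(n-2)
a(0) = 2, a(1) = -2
Characteristic equation: x² + 6x - 7 = 0, which factors as (x - (1))(x - (-7)) = 0.
Roots r₁ = 1, r₂ = -7 (distinct).
General solution: a(n) = A·(1)^n + B·(-7)^n.
From a(0) = 2: A + B = 2.
From a(1) = -2: A - 7B = -2.
Solving: A = \frac{3}{2}, B = \frac{1}{2}.
So a(n) = \frac{\left(-7\right)^{n}}{2} + \frac{3}{2}.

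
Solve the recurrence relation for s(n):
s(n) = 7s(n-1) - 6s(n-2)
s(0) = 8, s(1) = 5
Characteristic equation: x² - 7x + 6 = 0, which factors as (x - (6))(x - (1)) = 0.
Roots r₁ = 6, r₂ = 1 (distinct).
General solution: s(n) = A·(6)^n + B·(1)^n.
From s(0) = 8: A + B = 8.
From s(1) = 5: 6A + B = 5.
Solving: A = - \frac{3}{5}, B = \frac{43}{5}.
So s(n) = \frac{43}{5} - \frac{3 \cdot 6^{n}}{5}.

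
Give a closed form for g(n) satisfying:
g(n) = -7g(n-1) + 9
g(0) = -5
First-order linear non-homogeneous.
Homogeneous solution: g_h(n) = A·(-7)^n.
Try constant particular solution g_p = K: K = -7K + 9 ⇒ K = \frac{9}{8}.
General: g(n) = A·(-7)^n + \frac{9}{8}.
Apply g(0) = -5: A + \frac{9}{8} = -5 ⇒ A = - \frac{49}{8}.
So g(n) = \frac{9}{8} - \frac{49 \left(-7\right)^{n}}{8}.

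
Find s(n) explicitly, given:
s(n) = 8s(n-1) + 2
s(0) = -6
First-order linear non-homogeneous.
Homogeneous solution: s_h(n) = A·(8)^n.
Try constant particular solution s_p = K: K = 8K + 2 ⇒ K = - \frac{2}{7}.
General: s(n) = A·(8)^n - \frac{2}{7}.
Apply s(0) = -6: A - \frac{2}{7} = -6 ⇒ A = - \frac{40}{7}.
So s(n) = - \frac{40 \cdot 8^{n}}{7} - \frac{2}{7}.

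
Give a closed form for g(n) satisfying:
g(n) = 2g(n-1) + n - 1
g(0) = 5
First-order linear with linear forcing.
Homogeneous solution: g_h(n) = A·(2)^n.
Try particular g_p(n) = pn + q. Substituting:
  pn + q = 2(p(n-1) + q) + n - 1.
Matching the n-coefficient: p = 2p + 1 ⇒ p = -1.
Matching constants: q = -2p + 2q - 1 ⇒ q = -1.
General: g(n) = A·(2)^n - n - 1.
Apply g(0) = 5: A - 1 = 5 ⇒ A = 6.
So g(n) = 6 \cdot 2^{n} - n - 1.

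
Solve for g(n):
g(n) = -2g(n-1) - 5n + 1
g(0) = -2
First-order linear with linear forcing.
Homogeneous solution: g_h(n) = A·(-2)^n.
Try particular g_p(n) = pn + q. Substituting:
  pn + q = -2(p(n-1) + q) - 5n + 1.
Matching the n-coefficient: p = -2p - 5 ⇒ p = - \frac{5}{3}.
Matching constants: q = 2p - 2q + 1 ⇒ q = - \frac{7}{9}.
General: g(n) = A·(-2)^n - \frac{5 n}{3} - \frac{7}{9}.
Apply g(0) = -2: A - \frac{7}{9} = -2 ⇒ A = - \frac{11}{9}.
So g(n) = - \frac{11 \left(-2\right)^{n}}{9} - \frac{5 n}{3} - \frac{7}{9}.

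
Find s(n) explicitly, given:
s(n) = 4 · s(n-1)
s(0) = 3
Pure geometric recurrence with ratio 4.
By induction s(n) = s(0) · (4)^n = 3 \cdot 4^{n}.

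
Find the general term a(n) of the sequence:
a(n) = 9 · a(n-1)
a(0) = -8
Pure geometric recurrence with ratio 9.
By induction a(n) = a(0) · (9)^n = - 8 \cdot 9^{n}.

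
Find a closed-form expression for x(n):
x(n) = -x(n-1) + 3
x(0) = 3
First-order linear non-homogeneous.
Homogeneous solution: x_h(n) = A·(-1)^n.
Try constant particular solution x_p = K: K = -K + 3 ⇒ K = \frac{3}{2}.
General: x(n) = A·(-1)^n + \frac{3}{2}.
Apply x(0) = 3: A + \frac{3}{2} = 3 ⇒ A = \frac{3}{2}.
So x(n) = \frac{3 \left(-1\right)^{n}}{2} + \frac{3}{2}.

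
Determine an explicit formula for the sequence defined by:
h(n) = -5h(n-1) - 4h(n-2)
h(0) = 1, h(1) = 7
Characteristic equation: x² + 5x + 4 = 0, which factors as (x - (-4))(x - (-1)) = 0.
Roots r₁ = -4, r₂ = -1 (distinct).
General solution: h(n) = A·(-4)^n + B·(-1)^n.
From h(0) = 1: A + B = 1.
From h(1) = 7: -4A - B = 7.
Solving: A = - \frac{8}{3}, B = \frac{11}{3}.
So h(n) = \frac{11 \left(-1\right)^{n}}{3} - \frac{8 \left(-4\right)^{n}}{3}.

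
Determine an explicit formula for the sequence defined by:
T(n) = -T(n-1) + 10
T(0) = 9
First-order linear non-homogeneous.
Homogeneous solution: T_h(n) = A·(-1)^n.
Try constant particular solution T_p = K: K = -K + 10 ⇒ K = 5.
General: T(n) = A·(-1)^n + 5.
Apply T(0) = 9: A + 5 = 9 ⇒ A = 4.
So T(n) = 4 \left(-1\right)^{n} + 5.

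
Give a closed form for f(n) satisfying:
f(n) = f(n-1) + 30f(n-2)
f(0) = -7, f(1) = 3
Characteristic equation: x² - x - 30 = 0, which factors as (x - (6))(x - (-5)) = 0.
Roots r₁ = 6, r₂ = -5 (distinct).
General solution: f(n) = A·(6)^n + B·(-5)^n.
From f(0) = -7: A + B = -7.
From f(1) = 3: 6A - 5B = 3.
Solving: A = - \frac{32}{11}, B = - \frac{45}{11}.
So f(n) = - \frac{45 \left(-5\right)^{n}}{11} - \frac{32 \cdot 6^{n}}{11}.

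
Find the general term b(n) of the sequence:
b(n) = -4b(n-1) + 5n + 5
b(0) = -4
First-order linear with linear forcing.
Homogeneous solution: b_h(n) = A·(-4)^n.
Try particular b_p(n) = pn + q. Substituting:
  pn + q = -4(p(n-1) + q) + 5n + 5.
Matching the n-coefficient: p = -4p + 5 ⇒ p = 1.
Matching constants: q = 4p - 4q + 5 ⇒ q = \frac{9}{5}.
General: b(n) = A·(-4)^n + n + \frac{9}{5}.
Apply b(0) = -4: A + \frac{9}{5} = -4 ⇒ A = - \frac{29}{5}.
So b(n) = - \frac{29 \left(-4\right)^{n}}{5} + n + \frac{9}{5}.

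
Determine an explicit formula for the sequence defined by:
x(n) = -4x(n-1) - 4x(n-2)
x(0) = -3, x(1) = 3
Characteristic equation: x² + 4x + 4 = 0, which is (x - (-2))².
Repeated root r = -2.
General solution: x(n) = (A + Bn)·(-2)^n.
From x(0) = -3: A = -3.
From x(1) = 3: (A + B)·(-2) = 3 ⇒ B = \frac{3}{2}.
So x(n) = \left(\frac{3 n}{2} - 3\right) \cdot (-2)^n.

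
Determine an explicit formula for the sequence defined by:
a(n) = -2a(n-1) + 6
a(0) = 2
First-order linear non-homogeneous.
Homogeneous solution: a_h(n) = A·(-2)^n.
Try constant particular solution a_p = K: K = -2K + 6 ⇒ K = 2.
General: a(n) = A·(-2)^n + 2.
Apply a(0) = 2: A + 2 = 2 ⇒ A = 0.
So a(n) = 2.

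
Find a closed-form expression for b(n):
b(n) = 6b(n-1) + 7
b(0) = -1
First-order linear non-homogeneous.
Homogeneous solution: b_h(n) = A·(6)^n.
Try constant particular solution b_p = K: K = 6K + 7 ⇒ K = - \frac{7}{5}.
General: b(n) = A·(6)^n - \frac{7}{5}.
Apply b(0) = -1: A - \frac{7}{5} = -1 ⇒ A = \frac{2}{5}.
So b(n) = \frac{2 \cdot 6^{n}}{5} - \frac{7}{5}.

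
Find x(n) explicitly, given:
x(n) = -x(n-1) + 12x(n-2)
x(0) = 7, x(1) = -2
Characteristic equation: x² + x - 12 = 0, which factors as (x - (-4))(x - (3)) = 0.
Roots r₁ = -4, r₂ = 3 (distinct).
General solution: x(n) = A·(-4)^n + B·(3)^n.
From x(0) = 7: A + B = 7.
From x(1) = -2: -4A + 3B = -2.
Solving: A = \frac{23}{7}, B = \frac{26}{7}.
So x(n) = \frac{23 \left(-4\right)^{n}}{7} + \frac{26 \cdot 3^{n}}{7}.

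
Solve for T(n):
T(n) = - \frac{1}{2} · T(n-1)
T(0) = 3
Pure geometric recurrence with ratio - \frac{1}{2}.
By induction T(n) = T(0) · (- \frac{1}{2})^n = 3 \left(- \frac{1}{2}\right)^{n}.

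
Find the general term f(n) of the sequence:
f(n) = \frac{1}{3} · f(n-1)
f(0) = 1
Pure geometric recurrence with ratio \frac{1}{3}.
By induction f(n) = f(0) · (\frac{1}{3})^n = \left(\frac{1}{3}\right)^{n}.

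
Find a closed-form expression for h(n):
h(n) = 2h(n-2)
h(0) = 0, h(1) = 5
Characteristic equation: x² - 2 = 0.
Discriminant Δ = (0)² + 4·(2) = 8.
Roots r₁,₂ = (0 ± √8)/2, so r₁ = \sqrt{2}, r₂ = - \sqrt{2}.
General solution: h(n) = A·r₁^n + B·r₂^n.
From the initial conditions, A + B = 0 and r₁A + r₂B = 5.
Since r₁ - r₂ = √8: A = (5 - (0)r₂)/√8 = \frac{5 \sqrt{2}}{4}, and B = 0 - A = - \frac{5 \sqrt{2}}{4}.
So h(n) = \left(\frac{5 \sqrt{2}}{4}\right)\left(\sqrt{2}\right)^n + \left(- \frac{5 \sqrt{2}}{4}\right)\left(- \sqrt{2}\right)^n.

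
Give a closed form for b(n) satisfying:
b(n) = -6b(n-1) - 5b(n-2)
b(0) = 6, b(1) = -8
Characteristic equation: x² + 6x + 5 = 0, which factors as (x - (-1))(x - (-5)) = 0.
Roots r₁ = -1, r₂ = -5 (distinct).
General solution: b(n) = A·(-1)^n + B·(-5)^n.
From b(0) = 6: A + B = 6.
From b(1) = -8: -A - 5B = -8.
Solving: A = \frac{11}{2}, B = \frac{1}{2}.
So b(n) = \frac{11 \left(-1\right)^{n}}{2} + \frac{\left(-5\right)^{n}}{2}.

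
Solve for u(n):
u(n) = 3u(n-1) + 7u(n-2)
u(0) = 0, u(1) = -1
Characteristic equation: x² - 3x - 7 = 0.
Discriminant Δ = (3)² + 4·(7) = 37.
Roots r₁,₂ = (3 ± √37)/2, so r₁ = \frac{3}{2} + \frac{\sqrt{37}}{2}, r₂ = \frac{3}{2} - \frac{\sqrt{37}}{2}.
General solution: u(n) = A·r₁^n + B·r₂^n.
From the initial conditions, A + B = 0 and r₁A + r₂B = -1.
Since r₁ - r₂ = √37: A = (-1 - (0)r₂)/√37 = - \frac{\sqrt{37}}{37}, and B = 0 - A = \frac{\sqrt{37}}{37}.
So u(n) = \left(- \frac{\sqrt{37}}{37}\right)\left(\frac{3}{2} + \frac{\sqrt{37}}{2}\right)^n + \left(\frac{\sqrt{37}}{37}\right)\left(\frac{3}{2} - \frac{\sqrt{37}}{2}\right)^n.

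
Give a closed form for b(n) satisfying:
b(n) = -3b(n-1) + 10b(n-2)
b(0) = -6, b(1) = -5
Characteristic equation: x² + 3x - 10 = 0, which factors as (x - (2))(x - (-5)) = 0.
Roots r₁ = 2, r₂ = -5 (distinct).
General solution: b(n) = A·(2)^n + B·(-5)^n.
From b(0) = -6: A + B = -6.
From b(1) = -5: 2A - 5B = -5.
Solving: A = -5, B = -1.
So b(n) = - \left(-5\right)^{n} - 5 \cdot 2^{n}.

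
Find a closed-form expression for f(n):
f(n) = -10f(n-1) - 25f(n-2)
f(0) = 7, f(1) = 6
Characteristic equation: x² + 10x + 25 = 0, which is (x - (-5))².
Repeated root r = -5.
General solution: f(n) = (A + Bn)·(-5)^n.
From f(0) = 7: A = 7.
From f(1) = 6: (A + B)·(-5) = 6 ⇒ B = - \frac{41}{5}.
So f(n) = \left(7 - \frac{41 n}{5}\right) \cdot (-5)^n.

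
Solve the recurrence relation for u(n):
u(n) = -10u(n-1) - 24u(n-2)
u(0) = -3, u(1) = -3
Characteristic equation: x² + 10x + 24 = 0, which factors as (x - (-4))(x - (-6)) = 0.
Roots r₁ = -4, r₂ = -6 (distinct).
General solution: u(n) = A·(-4)^n + B·(-6)^n.
From u(0) = -3: A + B = -3.
From u(1) = -3: -4A - 6B = -3.
Solving: A = - \frac{21}{2}, B = \frac{15}{2}.
So u(n) = - \frac{21 \left(-4\right)^{n}}{2} + \frac{15 \left(-6\right)^{n}}{2}.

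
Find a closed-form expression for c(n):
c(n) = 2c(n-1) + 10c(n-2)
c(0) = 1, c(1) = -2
Characteristic equation: x² - 2x - 10 = 0.
Discriminant Δ = (2)² + 4·(10) = 44.
Roots r₁,₂ = (2 ± √44)/2, so r₁ = 1 + \sqrt{11}, r₂ = 1 - \sqrt{11}.
General solution: c(n) = A·r₁^n + B·r₂^n.
From the initial conditions, A + B = 1 and r₁A + r₂B = -2.
Since r₁ - r₂ = √44: A = (-2 - (1)r₂)/√44 = \frac{1}{2} - \frac{3 \sqrt{11}}{22}, and B = 1 - A = \frac{3 \sqrt{11}}{22} + \frac{1}{2}.
So c(n) = \left(\frac{1}{2} - \frac{3 \sqrt{11}}{22}\right)\left(1 + \sqrt{11}\right)^n + \left(\frac{3 \sqrt{11}}{22} + \frac{1}{2}\right)\left(1 - \sqrt{11}\right)^n.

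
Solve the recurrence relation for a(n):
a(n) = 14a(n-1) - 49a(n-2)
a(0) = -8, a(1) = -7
Characteristic equation: x² - 14x + 49 = 0, which is (x - (7))².
Repeated root r = 7.
General solution: a(n) = (A + Bn)·(7)^n.
From a(0) = -8: A = -8.
From a(1) = -7: (A + B)·(7) = -7 ⇒ B = 7.
So a(n) = \left(7 n - 8\right) \cdot (7)^n.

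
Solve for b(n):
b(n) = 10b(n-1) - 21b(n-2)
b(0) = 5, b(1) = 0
Characteristic equation: x² - 10x + 21 = 0, which factors as (x - (3))(x - (7)) = 0.
Roots r₁ = 3, r₂ = 7 (distinct).
General solution: b(n) = A·(3)^n + B·(7)^n.
From b(0) = 5: A + B = 5.
From b(1) = 0: 3A + 7B = 0.
Solving: A = \frac{35}{4}, B = - \frac{15}{4}.
So b(n) = \frac{35 \cdot 3^{n}}{4} - \frac{15 \cdot 7^{n}}{4}.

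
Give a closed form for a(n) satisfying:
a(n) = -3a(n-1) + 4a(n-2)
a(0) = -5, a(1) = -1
Characteristic equation: x² + 3x - 4 = 0, which factors as (x - (1))(x - (-4)) = 0.
Roots r₁ = 1, r₂ = -4 (distinct).
General solution: a(n) = A·(1)^n + B·(-4)^n.
From a(0) = -5: A + B = -5.
From a(1) = -1: A - 4B = -1.
Solving: A = - \frac{21}{5}, B = - \frac{4}{5}.
So a(n) = - \frac{4 \left(-4\right)^{n}}{5} - \frac{21}{5}.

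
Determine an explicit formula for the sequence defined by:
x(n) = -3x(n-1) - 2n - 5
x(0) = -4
First-order linear with linear forcing.
Homogeneous solution: x_h(n) = A·(-3)^n.
Try particular x_p(n) = pn + q. Substituting:
  pn + q = -3(p(n-1) + q) - 2n - 5.
Matching the n-coefficient: p = -3p - 2 ⇒ p = - \frac{1}{2}.
Matching constants: q = 3p - 3q - 5 ⇒ q = - \frac{13}{8}.
General: x(n) = A·(-3)^n - \frac{n}{2} - \frac{13}{8}.
Apply x(0) = -4: A - \frac{13}{8} = -4 ⇒ A = - \frac{19}{8}.
So x(n) = - \frac{19 \left(-3\right)^{n}}{8} - \frac{n}{2} - \frac{13}{8}.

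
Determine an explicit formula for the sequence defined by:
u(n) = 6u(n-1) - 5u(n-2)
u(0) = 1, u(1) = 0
Characteristic equation: x² - 6x + 5 = 0, which factors as (x - (1))(x - (5)) = 0.
Roots r₁ = 1, r₂ = 5 (distinct).
General solution: u(n) = A·(1)^n + B·(5)^n.
From u(0) = 1: A + B = 1.
From u(1) = 0: A + 5B = 0.
Solving: A = \frac{5}{4}, B = - \frac{1}{4}.
So u(n) = \frac{5}{4} - \frac{5^{n}}{4}.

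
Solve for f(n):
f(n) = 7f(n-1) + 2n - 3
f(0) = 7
First-order linear with linear forcing.
Homogeneous solution: f_h(n) = A·(7)^n.
Try particular f_p(n) = pn + q. Substituting:
  pn + q = 7(p(n-1) + q) + 2n - 3.
Matching the n-coefficient: p = 7p + 2 ⇒ p = - \frac{1}{3}.
Matching constants: q = -7p + 7q - 3 ⇒ q = \frac{1}{9}.
General: f(n) = A·(7)^n - \frac{n}{3} + \frac{1}{9}.
Apply f(0) = 7: A + \frac{1}{9} = 7 ⇒ A = \frac{62}{9}.
So f(n) = \frac{62 \cdot 7^{n}}{9} - \frac{n}{3} + \frac{1}{9}.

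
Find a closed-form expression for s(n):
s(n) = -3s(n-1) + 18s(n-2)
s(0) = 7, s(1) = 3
Characteristic equation: x² + 3x - 18 = 0, which factors as (x - (3))(x - (-6)) = 0.
Roots r₁ = 3, r₂ = -6 (distinct).
General solution: s(n) = A·(3)^n + B·(-6)^n.
From s(0) = 7: A + B = 7.
From s(1) = 3: 3A - 6B = 3.
Solving: A = 5, B = 2.
So s(n) = 2 \left(-6\right)^{n} + 5 \cdot 3^{n}.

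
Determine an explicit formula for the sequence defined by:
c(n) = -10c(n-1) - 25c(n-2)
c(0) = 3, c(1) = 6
Characteristic equation: x² + 10x + 25 = 0, which is (x - (-5))².
Repeated root r = -5.
General solution: c(n) = (A + Bn)·(-5)^n.
From c(0) = 3: A = 3.
From c(1) = 6: (A + B)·(-5) = 6 ⇒ B = - \frac{21}{5}.
So c(n) = \left(3 - \frac{21 n}{5}\right) \cdot (-5)^n.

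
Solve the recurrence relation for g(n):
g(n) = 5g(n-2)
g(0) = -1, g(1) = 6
Characteristic equation: x² - 5 = 0.
Discriminant Δ = (0)² + 4·(5) = 20.
Roots r₁,₂ = (0 ± √20)/2, so r₁ = \sqrt{5}, r₂ = - \sqrt{5}.
General solution: g(n) = A·r₁^n + B·r₂^n.
From the initial conditions, A + B = -1 and r₁A + r₂B = 6.
Since r₁ - r₂ = √20: A = (6 - (-1)r₂)/√20 = - \frac{1}{2} + \frac{3 \sqrt{5}}{5}, and B = -1 - A = - \frac{3 \sqrt{5}}{5} - \frac{1}{2}.
So g(n) = \left(- \frac{1}{2} + \frac{3 \sqrt{5}}{5}\right)\left(\sqrt{5}\right)^n + \left(- \frac{3 \sqrt{5}}{5} - \frac{1}{2}\right)\left(- \sqrt{5}\right)^n.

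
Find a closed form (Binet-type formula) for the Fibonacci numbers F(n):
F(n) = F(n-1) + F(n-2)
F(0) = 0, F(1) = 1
This is the Fibonacci sequence.
Characteristic equation: x² - x - 1 = 0; roots r₁ = \frac{1}{2} + \frac{\sqrt{5}}{2}, r₂ = \frac{1}{2} - \frac{\sqrt{5}}{2}.
General: F(n) = A·r₁^n + B·r₂^n. Solving with F(0)=0, F(1)=1 gives A = \frac{\sqrt{5}}{5}, B = - \frac{\sqrt{5}}{5}.
So F(n) = \frac{2^{- n} \sqrt{5} \left(- \left(1 - \sqrt{5}\right)^{n} + \left(1 + \sqrt{5}\right)^{n}\right)}{5}.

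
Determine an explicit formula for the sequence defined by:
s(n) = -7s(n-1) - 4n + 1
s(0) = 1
First-order linear with linear forcing.
Homogeneous solution: s_h(n) = A·(-7)^n.
Try particular s_p(n) = pn + q. Substituting:
  pn + q = -7(p(n-1) + q) - 4n + 1.
Matching the n-coefficient: p = -7p - 4 ⇒ p = - \frac{1}{2}.
Matching constants: q = 7p - 7q + 1 ⇒ q = - \frac{5}{16}.
General: s(n) = A·(-7)^n - \frac{n}{2} - \frac{5}{16}.
Apply s(0) = 1: A - \frac{5}{16} = 1 ⇒ A = \frac{21}{16}.
So s(n) = \frac{21 \left(-7\right)^{n}}{16} - \frac{n}{2} - \frac{5}{16}.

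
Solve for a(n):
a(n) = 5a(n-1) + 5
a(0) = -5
First-order linear non-homogeneous.
Homogeneous solution: a_h(n) = A·(5)^n.
Try constant particular solution a_p = K: K = 5K + 5 ⇒ K = - \frac{5}{4}.
General: a(n) = A·(5)^n - \frac{5}{4}.
Apply a(0) = -5: A - \frac{5}{4} = -5 ⇒ A = - \frac{15}{4}.
So a(n) = - \frac{15 \cdot 5^{n}}{4} - \frac{5}{4}.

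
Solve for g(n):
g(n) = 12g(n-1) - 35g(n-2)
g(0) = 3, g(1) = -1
Characteristic equation: x² - 12x + 35 = 0, which factors as (x - (5))(x - (7)) = 0.
Roots r₁ = 5, r₂ = 7 (distinct).
General solution: g(n) = A·(5)^n + B·(7)^n.
From g(0) = 3: A + B = 3.
From g(1) = -1: 5A + 7B = -1.
Solving: A = 11, B = -8.
So g(n) = 11 \cdot 5^{n} - 8 \cdot 7^{n}.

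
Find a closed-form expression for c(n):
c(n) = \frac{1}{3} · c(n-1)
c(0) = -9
Pure geometric recurrence with ratio \frac{1}{3}.
By induction c(n) = c(0) · (\frac{1}{3})^n = - 9 \cdot 3^{- n}.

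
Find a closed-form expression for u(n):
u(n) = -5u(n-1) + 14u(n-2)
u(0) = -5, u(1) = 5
Characteristic equation: x² + 5x - 14 = 0, which factors as (x - (2))(x - (-7)) = 0.
Roots r₁ = 2, r₂ = -7 (distinct).
General solution: u(n) = A·(2)^n + B·(-7)^n.
From u(0) = -5: A + B = -5.
From u(1) = 5: 2A - 7B = 5.
Solving: A = - \frac{10}{3}, B = - \frac{5}{3}.
So u(n) = - \frac{5 \left(-7\right)^{n}}{3} - \frac{10 \cdot 2^{n}}{3}.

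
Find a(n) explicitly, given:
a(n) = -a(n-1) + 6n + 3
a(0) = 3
First-order linear with linear forcing.
Homogeneous solution: a_h(n) = A·(-1)^n.
Try particular a_p(n) = pn + q. Substituting:
  pn + q = -(p(n-1) + q) + 6n + 3.
Matching the n-coefficient: p = -p + 6 ⇒ p = 3.
Matching constants: q = p - q + 3 ⇒ q = 3.
General: a(n) = A·(-1)^n + 3 n + 3.
Apply a(0) = 3: A + 3 = 3 ⇒ A = 0.
So a(n) = 3 n + 3.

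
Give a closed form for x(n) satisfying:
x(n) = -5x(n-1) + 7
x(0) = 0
First-order linear non-homogeneous.
Homogeneous solution: x_h(n) = A·(-5)^n.
Try constant particular solution x_p = K: K = -5K + 7 ⇒ K = \frac{7}{6}.
General: x(n) = A·(-5)^n + \frac{7}{6}.
Apply x(0) = 0: A + \frac{7}{6} = 0 ⇒ A = - \frac{7}{6}.
So x(n) = \frac{7}{6} - \frac{7 \left(-5\right)^{n}}{6}.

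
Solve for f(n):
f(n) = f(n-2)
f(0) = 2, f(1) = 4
Characteristic equation: x² - 1 = 0, which factors as (x - (1))(x - (-1)) = 0.
Roots r₁ = 1, r₂ = -1 (distinct).
General solution: f(n) = A·(1)^n + B·(-1)^n.
From f(0) = 2: A + B = 2.
From f(1) = 4: A - B = 4.
Solving: A = 3, B = -1.
So f(n) = 3 - \left(-1\right)^{n}.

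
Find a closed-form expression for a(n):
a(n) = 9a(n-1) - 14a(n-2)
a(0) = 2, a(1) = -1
Characteristic equation: x² - 9x + 14 = 0, which factors as (x - (2))(x - (7)) = 0.
Roots r₁ = 2, r₂ = 7 (distinct).
General solution: a(n) = A·(2)^n + B·(7)^n.
From a(0) = 2: A + B = 2.
From a(1) = -1: 2A + 7B = -1.
Solving: A = 3, B = -1.
So a(n) = 3 \cdot 2^{n} - 7^{n}.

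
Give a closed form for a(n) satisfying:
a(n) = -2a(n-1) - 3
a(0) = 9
First-order linear non-homogeneous.
Homogeneous solution: a_h(n) = A·(-2)^n.
Try constant particular solution a_p = K: K = -2K - 3 ⇒ K = -1.
General: a(n) = A·(-2)^n - 1.
Apply a(0) = 9: A - 1 = 9 ⇒ A = 10.
So a(n) = 10 \left(-2\right)^{n} - 1.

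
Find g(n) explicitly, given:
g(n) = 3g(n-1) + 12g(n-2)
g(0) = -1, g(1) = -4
Characteristic equation: x² - 3x - 12 = 0.
Discriminant Δ = (3)² + 4·(12) = 57.
Roots r₁,₂ = (3 ± √57)/2, so r₁ = \frac{3}{2} + \frac{\sqrt{57}}{2}, r₂ = \frac{3}{2} - \frac{\sqrt{57}}{2}.
General solution: g(n) = A·r₁^n + B·r₂^n.
From the initial conditions, A + B = -1 and r₁A + r₂B = -4.
Since r₁ - r₂ = √57: A = (-4 - (-1)r₂)/√57 = - \frac{1}{2} - \frac{5 \sqrt{57}}{114}, and B = -1 - A = - \frac{1}{2} + \frac{5 \sqrt{57}}{114}.
So g(n) = \left(- \frac{1}{2} - \frac{5 \sqrt{57}}{114}\right)\left(\frac{3}{2} + \frac{\sqrt{57}}{2}\right)^n + \left(- \frac{1}{2} + \frac{5 \sqrt{57}}{114}\right)\left(\frac{3}{2} - \frac{\sqrt{57}}{2}\right)^n.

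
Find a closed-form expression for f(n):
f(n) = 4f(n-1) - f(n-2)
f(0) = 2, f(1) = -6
Characteristic equation: x² - 4x + 1 = 0.
Discriminant Δ = (4)² + 4·(-1) = 12.
Roots r₁,₂ = (4 ± √12)/2, so r₁ = \sqrt{3} + 2, r₂ = 2 - \sqrt{3}.
General solution: f(n) = A·r₁^n + B·r₂^n.
From the initial conditions, A + B = 2 and r₁A + r₂B = -6.
Since r₁ - r₂ = √12: A = (-6 - (2)r₂)/√12 = 1 - \frac{5 \sqrt{3}}{3}, and B = 2 - A = 1 + \frac{5 \sqrt{3}}{3}.
So f(n) = \left(1 - \frac{5 \sqrt{3}}{3}\right)\left(\sqrt{3} + 2\right)^n + \left(1 + \frac{5 \sqrt{3}}{3}\right)\left(2 - \sqrt{3}\right)^n.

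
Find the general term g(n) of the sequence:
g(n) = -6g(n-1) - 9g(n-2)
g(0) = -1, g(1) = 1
Characteristic equation: x² + 6x + 9 = 0, which is (x - (-3))².
Repeated root r = -3.
General solution: g(n) = (A + Bn)·(-3)^n.
From g(0) = -1: A = -1.
From g(1) = 1: (A + B)·(-3) = 1 ⇒ B = \frac{2}{3}.
So g(n) = \left(\frac{2 n}{3} - 1\right) \cdot (-3)^n.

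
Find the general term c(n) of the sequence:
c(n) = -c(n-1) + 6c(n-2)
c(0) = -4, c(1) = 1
Characteristic equation: x² + x - 6 = 0, which factors as (x - (-3))(x - (2)) = 0.
Roots r₁ = -3, r₂ = 2 (distinct).
General solution: c(n) = A·(-3)^n + B·(2)^n.
From c(0) = -4: A + B = -4.
From c(1) = 1: -3A + 2B = 1.
Solving: A = - \frac{9}{5}, B = - \frac{11}{5}.
So c(n) = - \frac{9 \left(-3\right)^{n}}{5} - \frac{11 \cdot 2^{n}}{5}.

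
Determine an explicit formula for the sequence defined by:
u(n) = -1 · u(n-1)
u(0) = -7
Pure geometric recurrence with ratio -1.
By induction u(n) = u(0) · (-1)^n = - 7 \left(-1\right)^{n}.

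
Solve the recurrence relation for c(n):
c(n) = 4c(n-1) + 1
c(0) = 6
First-order linear non-homogeneous.
Homogeneous solution: c_h(n) = A·(4)^n.
Try constant particular solution c_p = K: K = 4K + 1 ⇒ K = - \frac{1}{3}.
General: c(n) = A·(4)^n - \frac{1}{3}.
Apply c(0) = 6: A - \frac{1}{3} = 6 ⇒ A = \frac{19}{3}.
So c(n) = \frac{19 \cdot 4^{n}}{3} - \frac{1}{3}.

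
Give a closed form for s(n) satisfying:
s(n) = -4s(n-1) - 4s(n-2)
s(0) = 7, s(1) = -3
Characteristic equation: x² + 4x + 4 = 0, which is (x - (-2))².
Repeated root r = -2.
General solution: s(n) = (A + Bn)·(-2)^n.
From s(0) = 7: A = 7.
From s(1) = -3: (A + B)·(-2) = -3 ⇒ B = - \frac{11}{2}.
So s(n) = \left(7 - \frac{11 n}{2}\right) \cdot (-2)^n.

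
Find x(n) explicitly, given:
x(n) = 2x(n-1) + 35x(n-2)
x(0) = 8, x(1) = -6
Characteristic equation: x² - 2x - 35 = 0, which factors as (x - (7))(x - (-5)) = 0.
Roots r₁ = 7, r₂ = -5 (distinct).
General solution: x(n) = A·(7)^n + B·(-5)^n.
From x(0) = 8: A + B = 8.
From x(1) = -6: 7A - 5B = -6.
Solving: A = \frac{17}{6}, B = \frac{31}{6}.
So x(n) = \frac{31 \left(-5\right)^{n}}{6} + \frac{17 \cdot 7^{n}}{6}.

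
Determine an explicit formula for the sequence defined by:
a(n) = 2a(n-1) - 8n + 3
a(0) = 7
First-order linear with linear forcing.
Homogeneous solution: a_h(n) = A·(2)^n.
Try particular a_p(n) = pn + q. Substituting:
  pn + q = 2(p(n-1) + q) - 8n + 3.
Matching the n-coefficient: p = 2p - 8 ⇒ p = 8.
Matching constants: q = -2p + 2q + 3 ⇒ q = 13.
General: a(n) = A·(2)^n + 8 n + 13.
Apply a(0) = 7: A + 13 = 7 ⇒ A = -6.
So a(n) = - 6 \cdot 2^{n} + 8 n + 13.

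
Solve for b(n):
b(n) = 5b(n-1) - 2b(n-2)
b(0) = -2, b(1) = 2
Characteristic equation: x² - 5x + 2 = 0.
Discriminant Δ = (5)² + 4·(-2) = 17.
Roots r₁,₂ = (5 ± √17)/2, so r₁ = \frac{\sqrt{17}}{2} + \frac{5}{2}, r₂ = \frac{5}{2} - \frac{\sqrt{17}}{2}.
General solution: b(n) = A·r₁^n + B·r₂^n.
From the initial conditions, A + B = -2 and r₁A + r₂B = 2.
Since r₁ - r₂ = √17: A = (2 - (-2)r₂)/√17 = -1 + \frac{7 \sqrt{17}}{17}, and B = -2 - A = - \frac{7 \sqrt{17}}{17} - 1.
So b(n) = \left(-1 + \frac{7 \sqrt{17}}{17}\right)\left(\frac{\sqrt{17}}{2} + \frac{5}{2}\right)^n + \left(- \frac{7 \sqrt{17}}{17} - 1\right)\left(\frac{5}{2} - \frac{\sqrt{17}}{2}\right)^n.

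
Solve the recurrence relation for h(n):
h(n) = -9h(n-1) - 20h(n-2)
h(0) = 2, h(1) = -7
Characteristic equation: x² + 9x + 20 = 0, which factors as (x - (-5))(x - (-4)) = 0.
Roots r₁ = -5, r₂ = -4 (distinct).
General solution: h(n) = A·(-5)^n + B·(-4)^n.
From h(0) = 2: A + B = 2.
From h(1) = -7: -5A - 4B = -7.
Solving: A = -1, B = 3.
So h(n) = 3 \left(-4\right)^{n} - \left(-5\right)^{n}.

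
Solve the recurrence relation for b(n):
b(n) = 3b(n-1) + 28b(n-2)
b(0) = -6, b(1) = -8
Characteristic equation: x² - 3x - 28 = 0, which factors as (x - (-4))(x - (7)) = 0.
Roots r₁ = -4, r₂ = 7 (distinct).
General solution: b(n) = A·(-4)^n + B·(7)^n.
From b(0) = -6: A + B = -6.
From b(1) = -8: -4A + 7B = -8.
Solving: A = - \frac{34}{11}, B = - \frac{32}{11}.
So b(n) = - \frac{34 \left(-4\right)^{n}}{11} - \frac{32 \cdot 7^{n}}{11}.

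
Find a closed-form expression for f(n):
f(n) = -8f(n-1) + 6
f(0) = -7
First-order linear non-homogeneous.
Homogeneous solution: f_h(n) = A·(-8)^n.
Try constant particular solution f_p = K: K = -8K + 6 ⇒ K = \frac{2}{3}.
General: f(n) = A·(-8)^n + \frac{2}{3}.
Apply f(0) = -7: A + \frac{2}{3} = -7 ⇒ A = - \frac{23}{3}.
So f(n) = \frac{2}{3} - \frac{23 \left(-8\right)^{n}}{3}.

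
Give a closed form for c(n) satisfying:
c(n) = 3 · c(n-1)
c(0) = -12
Pure geometric recurrence with ratio 3.
By induction c(n) = c(0) · (3)^n = - 12 \cdot 3^{n}.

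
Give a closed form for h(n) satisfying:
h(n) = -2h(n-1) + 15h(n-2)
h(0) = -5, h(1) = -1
Characteristic equation: x² + 2x - 15 = 0, which factors as (x - (-5))(x - (3)) = 0.
Roots r₁ = -5, r₂ = 3 (distinct).
General solution: h(n) = A·(-5)^n + B·(3)^n.
From h(0) = -5: A + B = -5.
From h(1) = -1: -5A + 3B = -1.
Solving: A = - \frac{7}{4}, B = - \frac{13}{4}.
So h(n) = - \frac{7 \left(-5\right)^{n}}{4} - \frac{13 \cdot 3^{n}}{4}.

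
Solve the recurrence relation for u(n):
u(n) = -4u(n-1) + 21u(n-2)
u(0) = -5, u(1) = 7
Characteristic equation: x² + 4x - 21 = 0, which factors as (x - (-7))(x - (3)) = 0.
Roots r₁ = -7, r₂ = 3 (distinct).
General solution: u(n) = A·(-7)^n + B·(3)^n.
From u(0) = -5: A + B = -5.
From u(1) = 7: -7A + 3B = 7.
Solving: A = - \frac{11}{5}, B = - \frac{14}{5}.
So u(n) = - \frac{11 \left(-7\right)^{n}}{5} - \frac{14 \cdot 3^{n}}{5}.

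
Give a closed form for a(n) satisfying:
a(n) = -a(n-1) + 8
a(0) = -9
First-order linear non-homogeneous.
Homogeneous solution: a_h(n) = A·(-1)^n.
Try constant particular solution a_p = K: K = -K + 8 ⇒ K = 4.
General: a(n) = A·(-1)^n + 4.
Apply a(0) = -9: A + 4 = -9 ⇒ A = -13.
So a(n) = 4 - 13 \left(-1\right)^{n}.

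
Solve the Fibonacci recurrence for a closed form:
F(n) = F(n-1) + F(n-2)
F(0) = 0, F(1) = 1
This is the Fibonacci sequence.
Characteristic equation: x² - x - 1 = 0; roots r₁ = \frac{1}{2} + \frac{\sqrt{5}}{2}, r₂ = \frac{1}{2} - \frac{\sqrt{5}}{2}.
General: F(n) = A·r₁^n + B·r₂^n. Solving with F(0)=0, F(1)=1 gives A = \frac{\sqrt{5}}{5}, B = - \frac{\sqrt{5}}{5}.
So F(n) = \frac{2^{- n} \sqrt{5} \left(- \left(1 - \sqrt{5}\right)^{n} + \left(1 + \sqrt{5}\right)^{n}\right)}{5}.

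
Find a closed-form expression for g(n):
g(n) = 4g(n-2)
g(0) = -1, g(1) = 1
Characteristic equation: x² - 4 = 0, which factors as (x - (2))(x - (-2)) = 0.
Roots r₁ = 2, r₂ = -2 (distinct).
General solution: g(n) = A·(2)^n + B·(-2)^n.
From g(0) = -1: A + B = -1.
From g(1) = 1: 2A - 2B = 1.
Solving: A = - \frac{1}{4}, B = - \frac{3}{4}.
So g(n) = - \frac{3 \left(-2\right)^{n}}{4} - \frac{2^{n}}{4}.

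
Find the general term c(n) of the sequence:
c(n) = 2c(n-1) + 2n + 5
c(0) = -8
First-order linear with linear forcing.
Homogeneous solution: c_h(n) = A·(2)^n.
Try particular c_p(n) = pn + q. Substituting:
  pn + q = 2(p(n-1) + q) + 2n + 5.
Matching the n-coefficient: p = 2p + 2 ⇒ p = -2.
Matching constants: q = -2p + 2q + 5 ⇒ q = -9.
General: c(n) = A·(2)^n - 2 n - 9.
Apply c(0) = -8: A - 9 = -8 ⇒ A = 1.
So c(n) = 2^{n} - 2 n - 9.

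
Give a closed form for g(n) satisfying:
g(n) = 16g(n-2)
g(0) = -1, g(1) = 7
Characteristic equation: x² - 16 = 0, which factors as (x - (-4))(x - (4)) = 0.
Roots r₁ = -4, r₂ = 4 (distinct).
General solution: g(n) = A·(-4)^n + B·(4)^n.
From g(0) = -1: A + B = -1.
From g(1) = 7: -4A + 4B = 7.
Solving: A = - \frac{11}{8}, B = \frac{3}{8}.
So g(n) = - \frac{11 \left(-4\right)^{n}}{8} + \frac{3 \cdot 4^{n}}{8}.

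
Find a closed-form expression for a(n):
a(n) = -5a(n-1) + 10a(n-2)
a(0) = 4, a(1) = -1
Characteristic equation: x² + 5x - 10 = 0.
Discriminant Δ = (-5)² + 4·(10) = 65.
Roots r₁,₂ = (-5 ± √65)/2, so r₁ = - \frac{5}{2} + \frac{\sqrt{65}}{2}, r₂ = - \frac{\sqrt{65}}{2} - \frac{5}{2}.
General solution: a(n) = A·r₁^n + B·r₂^n.
From the initial conditions, A + B = 4 and r₁A + r₂B = -1.
Since r₁ - r₂ = √65: A = (-1 - (4)r₂)/√65 = \frac{9 \sqrt{65}}{65} + 2, and B = 4 - A = 2 - \frac{9 \sqrt{65}}{65}.
So a(n) = \left(\frac{9 \sqrt{65}}{65} + 2\right)\left(- \frac{5}{2} + \frac{\sqrt{65}}{2}\right)^n + \left(2 - \frac{9 \sqrt{65}}{65}\right)\left(- \frac{\sqrt{65}}{2} - \frac{5}{2}\right)^n.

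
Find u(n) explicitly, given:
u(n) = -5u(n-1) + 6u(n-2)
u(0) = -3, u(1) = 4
Characteristic equation: x² + 5x - 6 = 0, which factors as (x - (1))(x - (-6)) = 0.
Roots r₁ = 1, r₂ = -6 (distinct).
General solution: u(n) = A·(1)^n + B·(-6)^n.
From u(0) = -3: A + B = -3.
From u(1) = 4: A - 6B = 4.
Solving: A = -2, B = -1.
So u(n) = - \left(-6\right)^{n} - 2.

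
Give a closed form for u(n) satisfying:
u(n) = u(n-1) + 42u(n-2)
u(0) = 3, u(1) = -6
Characteristic equation: x² - x - 42 = 0, which factors as (x - (7))(x - (-6)) = 0.
Roots r₁ = 7, r₂ = -6 (distinct).
General solution: u(n) = A·(7)^n + B·(-6)^n.
From u(0) = 3: A + B = 3.
From u(1) = -6: 7A - 6B = -6.
Solving: A = \frac{12}{13}, B = \frac{27}{13}.
So u(n) = \frac{27 \left(-6\right)^{n}}{13} + \frac{12 \cdot 7^{n}}{13}.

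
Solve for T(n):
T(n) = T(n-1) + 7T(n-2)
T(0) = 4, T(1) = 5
Characteristic equation: x² - x - 7 = 0.
Discriminant Δ = (1)² + 4·(7) = 29.
Roots r₁,₂ = (1 ± √29)/2, so r₁ = \frac{1}{2} + \frac{\sqrt{29}}{2}, r₂ = \frac{1}{2} - \frac{\sqrt{29}}{2}.
General solution: T(n) = A·r₁^n + B·r₂^n.
From the initial conditions, A + B = 4 and r₁A + r₂B = 5.
Since r₁ - r₂ = √29: A = (5 - (4)r₂)/√29 = \frac{3 \sqrt{29}}{29} + 2, and B = 4 - A = 2 - \frac{3 \sqrt{29}}{29}.
So T(n) = \left(\frac{3 \sqrt{29}}{29} + 2\right)\left(\frac{1}{2} + \frac{\sqrt{29}}{2}\right)^n + \left(2 - \frac{3 \sqrt{29}}{29}\right)\left(\frac{1}{2} - \frac{\sqrt{29}}{2}\right)^n.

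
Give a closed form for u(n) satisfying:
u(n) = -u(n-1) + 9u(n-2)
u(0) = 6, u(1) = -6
Characteristic equation: x² + x - 9 = 0.
Discriminant Δ = (-1)² + 4·(9) = 37.
Roots r₁,₂ = (-1 ± √37)/2, so r₁ = - \frac{1}{2} + \frac{\sqrt{37}}{2}, r₂ = - \frac{\sqrt{37}}{2} - \frac{1}{2}.
General solution: u(n) = A·r₁^n + B·r₂^n.
From the initial conditions, A + B = 6 and r₁A + r₂B = -6.
Since r₁ - r₂ = √37: A = (-6 - (6)r₂)/√37 = 3 - \frac{3 \sqrt{37}}{37}, and B = 6 - A = \frac{3 \sqrt{37}}{37} + 3.
So u(n) = \left(3 - \frac{3 \sqrt{37}}{37}\right)\left(- \frac{1}{2} + \frac{\sqrt{37}}{2}\right)^n + \left(\frac{3 \sqrt{37}}{37} + 3\right)\left(- \frac{\sqrt{37}}{2} - \frac{1}{2}\right)^n.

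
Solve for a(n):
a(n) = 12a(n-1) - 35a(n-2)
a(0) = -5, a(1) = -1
Characteristic equation: x² - 12x + 35 = 0, which factors as (x - (5))(x - (7)) = 0.
Roots r₁ = 5, r₂ = 7 (distinct).
General solution: a(n) = A·(5)^n + B·(7)^n.
From a(0) = -5: A + B = -5.
From a(1) = -1: 5A + 7B = -1.
Solving: A = -17, B = 12.
So a(n) = - 17 \cdot 5^{n} + 12 \cdot 7^{n}.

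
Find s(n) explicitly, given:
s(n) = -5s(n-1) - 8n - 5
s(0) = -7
First-order linear with linear forcing.
Homogeneous solution: s_h(n) = A·(-5)^n.
Try particular s_p(n) = pn + q. Substituting:
  pn + q = -5(p(n-1) + q) - 8n - 5.
Matching the n-coefficient: p = -5p - 8 ⇒ p = - \frac{4}{3}.
Matching constants: q = 5p - 5q - 5 ⇒ q = - \frac{35}{18}.
General: s(n) = A·(-5)^n - \frac{4 n}{3} - \frac{35}{18}.
Apply s(0) = -7: A - \frac{35}{18} = -7 ⇒ A = - \frac{91}{18}.
So s(n) = - \frac{91 \left(-5\right)^{n}}{18} - \frac{4 n}{3} - \frac{35}{18}.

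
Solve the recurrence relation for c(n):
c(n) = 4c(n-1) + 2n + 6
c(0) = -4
First-order linear with linear forcing.
Homogeneous solution: c_h(n) = A·(4)^n.
Try particular c_p(n) = pn + q. Substituting:
  pn + q = 4(p(n-1) + q) + 2n + 6.
Matching the n-coefficient: p = 4p + 2 ⇒ p = - \frac{2}{3}.
Matching constants: q = -4p + 4q + 6 ⇒ q = - \frac{26}{9}.
General: c(n) = A·(4)^n - \frac{2 n}{3} - \frac{26}{9}.
Apply c(0) = -4: A - \frac{26}{9} = -4 ⇒ A = - \frac{10}{9}.
So c(n) = - \frac{10 \cdot 4^{n}}{9} - \frac{2 n}{3} - \frac{26}{9}.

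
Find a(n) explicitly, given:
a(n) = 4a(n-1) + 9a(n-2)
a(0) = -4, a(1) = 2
Characteristic equation: x² - 4x - 9 = 0.
Discriminant Δ = (4)² + 4·(9) = 52.
Roots r₁,₂ = (4 ± √52)/2, so r₁ = 2 + \sqrt{13}, r₂ = 2 - \sqrt{13}.
General solution: a(n) = A·r₁^n + B·r₂^n.
From the initial conditions, A + B = -4 and r₁A + r₂B = 2.
Since r₁ - r₂ = √52: A = (2 - (-4)r₂)/√52 = -2 + \frac{5 \sqrt{13}}{13}, and B = -4 - A = -2 - \frac{5 \sqrt{13}}{13}.
So a(n) = \left(-2 + \frac{5 \sqrt{13}}{13}\right)\left(2 + \sqrt{13}\right)^n + \left(-2 - \frac{5 \sqrt{13}}{13}\right)\left(2 - \sqrt{13}\right)^n.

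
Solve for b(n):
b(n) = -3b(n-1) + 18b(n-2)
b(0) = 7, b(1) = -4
Characteristic equation: x² + 3x - 18 = 0, which factors as (x - (3))(x - (-6)) = 0.
Roots r₁ = 3, r₂ = -6 (distinct).
General solution: b(n) = A·(3)^n + B·(-6)^n.
From b(0) = 7: A + B = 7.
From b(1) = -4: 3A - 6B = -4.
Solving: A = \frac{38}{9}, B = \frac{25}{9}.
So b(n) = \frac{25 \left(-6\right)^{n}}{9} + \frac{38 \cdot 3^{n}}{9}.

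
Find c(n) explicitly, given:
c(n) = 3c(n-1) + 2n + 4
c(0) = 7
First-order linear with linear forcing.
Homogeneous solution: c_h(n) = A·(3)^n.
Try particular c_p(n) = pn + q. Substituting:
  pn + q = 3(p(n-1) + q) + 2n + 4.
Matching the n-coefficient: p = 3p + 2 ⇒ p = -1.
Matching constants: q = -3p + 3q + 4 ⇒ q = - \frac{7}{2}.
General: c(n) = A·(3)^n - n - \frac{7}{2}.
Apply c(0) = 7: A - \frac{7}{2} = 7 ⇒ A = \frac{21}{2}.
So c(n) = \frac{21 \cdot 3^{n}}{2} - n - \frac{7}{2}.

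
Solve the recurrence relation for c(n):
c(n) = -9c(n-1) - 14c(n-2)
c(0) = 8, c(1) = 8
Characteristic equation: x² + 9x + 14 = 0, which factors as (x - (-2))(x - (-7)) = 0.
Roots r₁ = -2, r₂ = -7 (distinct).
General solution: c(n) = A·(-2)^n + B·(-7)^n.
From c(0) = 8: A + B = 8.
From c(1) = 8: -2A - 7B = 8.
Solving: A = \frac{64}{5}, B = - \frac{24}{5}.
So c(n) = \frac{64 \left(-2\right)^{n}}{5} - \frac{24 \left(-7\right)^{n}}{5}.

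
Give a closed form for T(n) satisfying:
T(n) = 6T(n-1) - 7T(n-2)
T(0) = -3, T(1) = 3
Characteristic equation: x² - 6x + 7 = 0.
Discriminant Δ = (6)² + 4·(-7) = 8.
Roots r₁,₂ = (6 ± √8)/2, so r₁ = \sqrt{2} + 3, r₂ = 3 - \sqrt{2}.
General solution: T(n) = A·r₁^n + B·r₂^n.
From the initial conditions, A + B = -3 and r₁A + r₂B = 3.
Since r₁ - r₂ = √8: A = (3 - (-3)r₂)/√8 = - \frac{3}{2} + 3 \sqrt{2}, and B = -3 - A = - 3 \sqrt{2} - \frac{3}{2}.
So T(n) = \left(- \frac{3}{2} + 3 \sqrt{2}\right)\left(\sqrt{2} + 3\right)^n + \left(- 3 \sqrt{2} - \frac{3}{2}\right)\left(3 - \sqrt{2}\right)^n.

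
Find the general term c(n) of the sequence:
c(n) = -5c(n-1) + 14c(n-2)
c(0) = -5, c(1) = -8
Characteristic equation: x² + 5x - 14 = 0, which factors as (x - (2))(x - (-7)) = 0.
Roots r₁ = 2, r₂ = -7 (distinct).
General solution: c(n) = A·(2)^n + B·(-7)^n.
From c(0) = -5: A + B = -5.
From c(1) = -8: 2A - 7B = -8.
Solving: A = - \frac{43}{9}, B = - \frac{2}{9}.
So c(n) = - \frac{2 \left(-7\right)^{n}}{9} - \frac{43 \cdot 2^{n}}{9}.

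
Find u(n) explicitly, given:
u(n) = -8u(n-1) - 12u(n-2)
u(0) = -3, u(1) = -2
Characteristic equation: x² + 8x + 12 = 0, which factors as (x - (-6))(x - (-2)) = 0.
Roots r₁ = -6, r₂ = -2 (distinct).
General solution: u(n) = A·(-6)^n + B·(-2)^n.
From u(0) = -3: A + B = -3.
From u(1) = -2: -6A - 2B = -2.
Solving: A = 2, B = -5.
So u(n) = - 5 \left(-2\right)^{n} + 2 \left(-6\right)^{n}.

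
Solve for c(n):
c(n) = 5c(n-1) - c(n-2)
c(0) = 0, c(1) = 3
Characteristic equation: x² - 5x + 1 = 0.
Discriminant Δ = (5)² + 4·(-1) = 21.
Roots r₁,₂ = (5 ± √21)/2, so r₁ = \frac{\sqrt{21}}{2} + \frac{5}{2}, r₂ = \frac{5}{2} - \frac{\sqrt{21}}{2}.
General solution: c(n) = A·r₁^n + B·r₂^n.
From the initial conditions, A + B = 0 and r₁A + r₂B = 3.
Since r₁ - r₂ = √21: A = (3 - (0)r₂)/√21 = \frac{\sqrt{21}}{7}, and B = 0 - A = - \frac{\sqrt{21}}{7}.
So c(n) = \left(\frac{\sqrt{21}}{7}\right)\left(\frac{\sqrt{21}}{2} + \frac{5}{2}\right)^n + \left(- \frac{\sqrt{21}}{7}\right)\left(\frac{5}{2} - \frac{\sqrt{21}}{2}\right)^n.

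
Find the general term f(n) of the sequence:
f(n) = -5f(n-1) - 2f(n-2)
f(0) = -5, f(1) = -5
Characteristic equation: x² + 5x + 2 = 0.
Discriminant Δ = (-5)² + 4·(-2) = 17.
Roots r₁,₂ = (-5 ± √17)/2, so r₁ = - \frac{5}{2} + \frac{\sqrt{17}}{2}, r₂ = - \frac{5}{2} - \frac{\sqrt{17}}{2}.
General solution: f(n) = A·r₁^n + B·r₂^n.
From the initial conditions, A + B = -5 and r₁A + r₂B = -5.
Since r₁ - r₂ = √17: A = (-5 - (-5)r₂)/√17 = - \frac{35 \sqrt{17}}{34} - \frac{5}{2}, and B = -5 - A = - \frac{5}{2} + \frac{35 \sqrt{17}}{34}.
So f(n) = \left(- \frac{35 \sqrt{17}}{34} - \frac{5}{2}\right)\left(- \frac{5}{2} + \frac{\sqrt{17}}{2}\right)^n + \left(- \frac{5}{2} + \frac{35 \sqrt{17}}{34}\right)\left(- \frac{5}{2} - \frac{\sqrt{17}}{2}\right)^n.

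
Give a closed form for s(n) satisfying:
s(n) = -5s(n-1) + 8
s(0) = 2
First-order linear non-homogeneous.
Homogeneous solution: s_h(n) = A·(-5)^n.
Try constant particular solution s_p = K: K = -5K + 8 ⇒ K = \frac{4}{3}.
General: s(n) = A·(-5)^n + \frac{4}{3}.
Apply s(0) = 2: A + \frac{4}{3} = 2 ⇒ A = \frac{2}{3}.
So s(n) = \frac{2 \left(-5\right)^{n}}{3} + \frac{4}{3}.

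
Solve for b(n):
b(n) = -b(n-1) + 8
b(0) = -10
First-order linear non-homogeneous.
Homogeneous solution: b_h(n) = A·(-1)^n.
Try constant particular solution b_p = K: K = -K + 8 ⇒ K = 4.
General: b(n) = A·(-1)^n + 4.
Apply b(0) = -10: A + 4 = -10 ⇒ A = -14.
So b(n) = 4 - 14 \left(-1\right)^{n}.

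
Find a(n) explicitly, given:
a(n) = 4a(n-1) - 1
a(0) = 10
First-order linear non-homogeneous.
Homogeneous solution: a_h(n) = A·(4)^n.
Try constant particular solution a_p = K: K = 4K - 1 ⇒ K = \frac{1}{3}.
General: a(n) = A·(4)^n + \frac{1}{3}.
Apply a(0) = 10: A + \frac{1}{3} = 10 ⇒ A = \frac{29}{3}.
So a(n) = \frac{29 \cdot 4^{n}}{3} + \frac{1}{3}.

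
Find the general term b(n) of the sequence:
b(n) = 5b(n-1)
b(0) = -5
This is a homogeneous first-order recurrence with ratio 5.
By induction b(n) = b(0) · (5)^n = - 5 \cdot 5^{n}.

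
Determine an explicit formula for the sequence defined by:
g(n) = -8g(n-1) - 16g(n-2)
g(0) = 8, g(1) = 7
Characteristic equation: x² + 8x + 16 = 0, which is (x - (-4))².
Repeated root r = -4.
General solution: g(n) = (A + Bn)·(-4)^n.
From g(0) = 8: A = 8.
From g(1) = 7: (A + B)·(-4) = 7 ⇒ B = - \frac{39}{4}.
So g(n) = \left(8 - \frac{39 n}{4}\right) \cdot (-4)^n.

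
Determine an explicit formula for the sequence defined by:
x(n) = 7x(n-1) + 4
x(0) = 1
First-order linear non-homogeneous.
Homogeneous solution: x_h(n) = A·(7)^n.
Try constant particular solution x_p = K: K = 7K + 4 ⇒ K = - \frac{2}{3}.
General: x(n) = A·(7)^n - \frac{2}{3}.
Apply x(0) = 1: A - \frac{2}{3} = 1 ⇒ A = \frac{5}{3}.
So x(n) = \frac{5 \cdot 7^{n}}{3} - \frac{2}{3}.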